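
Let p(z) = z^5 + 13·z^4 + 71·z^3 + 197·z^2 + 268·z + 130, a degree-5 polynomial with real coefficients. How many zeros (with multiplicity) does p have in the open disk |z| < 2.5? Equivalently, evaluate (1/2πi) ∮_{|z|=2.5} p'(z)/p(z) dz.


The zeros of p are: (-3 + 1i), (-3 - 1i), -1, (-3 + 2i), (-3 - 2i).
Their magnitudes are: 3.162, 3.162, 1, 3.606, 3.606.
Zeros with |z| < R = 2.5: -1.
Count = 1.
By the argument principle, (1/2πi) ∮_{|z|=R} p'(z)/p(z) dz equals exactly this count.

Number of zeros inside |z| < 2.5: 1.


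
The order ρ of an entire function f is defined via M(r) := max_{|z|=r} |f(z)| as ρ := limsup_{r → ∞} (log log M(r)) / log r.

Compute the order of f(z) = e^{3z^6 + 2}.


|e^{3z^6 + 2}| = e^{Re(3·z^6) + 2} ≤ e^{3|z|^6 + 2} = e^{3r^6 + 2} on |z| = r, so ρ ≤ 6. Choosing z on |z|=r so that 3·z^6 is real positive (always possible by picking arg z appropriately) gives |f(z)| = e^{3r^6 + 2}, matching the bound. The additive constant 2 does not affect log log M(r) ~ 6·log r. Hence ρ = 6.
Therefore ρ = 6.

Order ρ = 6.


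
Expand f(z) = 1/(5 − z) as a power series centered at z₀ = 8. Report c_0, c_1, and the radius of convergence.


Let w = z − z₀, so z = z₀ + w.
Then 5 − z = 5 − (z₀ + w) = (5 − z₀) − w = -3 − w.
f(z) = 1/(-3 − w) = (1/(-3)) · 1/(1 − w/(-3)) = Σ_{n≥0} w^n / (-3)^(n+1).
So c_n = 1/(-3)^(n+1):
  c_0 = 1/(-3)^1 = -1/3.
  c_1 = 1/(-3)^2 = 1/9.
The series is valid for |w/d| < 1, i.e. |z − z₀| < |d|.
Radius of convergence: R = |5 − z₀| = |-3| = 3 (distance from z₀ to the singularity z = 5).

c_0 = -1/3, c_1 = 1/9; R = 3.


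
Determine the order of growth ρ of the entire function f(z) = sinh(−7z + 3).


sinh(w) is a linear combination of e^{iw} and e^{−iw} (or e^w, e^{−w} in the hyperbolic case), so |sinh(w)| ≤ e^{|w|}. With w = −7z + 3, |w| ≤ 7|z| + 3 = 7r + 3 on |z| = r, giving M(r) ≤ e^{7r + 3}, so ρ ≤ 1. On a suitable ray (z = it for sin/cos; z = t for sinh/cosh, t real → ∞), |sinh(−7z + 3)| grows like e^{7|t|}/2, so ρ ≥ 1. Hence ρ = 1.
Therefore ρ = 1.

Order ρ = 1.


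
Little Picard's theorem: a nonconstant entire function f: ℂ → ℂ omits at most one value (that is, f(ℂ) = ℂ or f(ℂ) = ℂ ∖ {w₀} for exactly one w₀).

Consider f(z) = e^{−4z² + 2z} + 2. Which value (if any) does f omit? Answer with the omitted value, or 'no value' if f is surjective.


Little Picard bounds the complement of f(ℂ) to at most one point.
The exponent g(z) = −4z² + 2z is a nonconstant polynomial, hence surjective onto ℂ. So e^{g(z)} takes every value in {e^w : w ∈ ℂ} = ℂ ∖ {0}. Adding 2 shifts the range to ℂ ∖ {2}. f omits exactly 2.

Omitted value: 2.


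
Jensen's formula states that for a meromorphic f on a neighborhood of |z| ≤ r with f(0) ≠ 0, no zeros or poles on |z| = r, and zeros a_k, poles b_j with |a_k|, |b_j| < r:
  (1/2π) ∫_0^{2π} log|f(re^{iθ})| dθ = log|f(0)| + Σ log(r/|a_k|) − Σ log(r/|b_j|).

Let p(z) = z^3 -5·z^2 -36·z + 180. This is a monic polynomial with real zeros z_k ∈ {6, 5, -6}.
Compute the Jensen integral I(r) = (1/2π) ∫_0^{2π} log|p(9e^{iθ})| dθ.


Zeros: -6, 5, 6; r = 9.
Inside |z| < r: -6, 5, 6. Outside (|z| ≥ r): ∅.
p(0) = 180, so log|p(0)| = log(180) = 5.1930.
Apply Jensen: I(r) = log|p(0)| + Σ_k log(r/|z_k|), summed over zeros inside |z| < r.
  log(r/|z_k|) for z_k = 6: log(9/6) = 0.4055
  log(r/|z_k|) for z_k = 5: log(9/5) = 0.5878
  log(r/|z_k|) for z_k = -6: log(9/6) = 0.4055
Sum over inside zeros: 1.3987.
I(r) = log|p(0)| + (inside sum) = 5.1930 + 1.3987 = 6.5917.
Closed form (all zeros inside, monic): I(r) = n·log(r) = 3·log(9) = 6.5917. ✓

I(r) ≈ 6.5917.


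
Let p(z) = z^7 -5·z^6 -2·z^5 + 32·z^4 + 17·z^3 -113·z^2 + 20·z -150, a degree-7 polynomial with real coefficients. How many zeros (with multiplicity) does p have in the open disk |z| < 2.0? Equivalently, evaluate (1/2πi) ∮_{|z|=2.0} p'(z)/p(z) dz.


The zeros of p are: (-2 + 1i), (-2 - 1i), 3, (3 + 1i), (3 - 1i), (0 + 1i), (0 - 1i).
Their magnitudes are: 2.236, 2.236, 3, 3.162, 3.162, 1, 1.
Zeros with |z| < R = 2.0: (0 + 1i), (0 - 1i).
Count = 2.
By the argument principle, (1/2πi) ∮_{|z|=R} p'(z)/p(z) dz equals exactly this count.

Number of zeros inside |z| < 2.0: 2.


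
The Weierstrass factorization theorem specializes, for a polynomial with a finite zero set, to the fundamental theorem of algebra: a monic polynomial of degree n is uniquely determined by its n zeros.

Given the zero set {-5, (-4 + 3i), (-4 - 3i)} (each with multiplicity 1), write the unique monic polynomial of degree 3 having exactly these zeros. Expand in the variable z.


The polynomial is p(z) = ∏_{α ∈ S} (z − α), where S = {-5, (-4 + 3i), (-4 - 3i)}.
Expanding the product yields: p(z) = z^3 + 13·z^2 + 65·z + 125.
Note conjugate pairs combine to real quadratics: (z − (-4+3i))(z − (-4−3i)) = z² + 8z + 25.
The resulting polynomial has degree 3 and real coefficients as required.

p(z) = z^3 + 13·z^2 + 65·z + 125.


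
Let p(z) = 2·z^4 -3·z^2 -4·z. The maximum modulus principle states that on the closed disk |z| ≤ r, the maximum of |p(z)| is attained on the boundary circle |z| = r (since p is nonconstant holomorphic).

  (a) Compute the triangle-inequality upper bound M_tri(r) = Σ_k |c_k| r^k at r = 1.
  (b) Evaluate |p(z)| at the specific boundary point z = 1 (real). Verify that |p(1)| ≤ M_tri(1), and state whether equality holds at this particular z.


Coefficients: c_0 = 0, c_1 = -4, c_2 = -3, c_3 = 0, c_4 = 2. Radius r = 1.
Part (a). Triangle bound: M_tri(r) = Σ_k |c_k| r^k
  = |0|·1^0 + |-4|·1^1 + |-3|·1^2 + |0|·1^3 + |2|·1^4
  = 0 + 4 + 3 + 0 + 2 = 9.
This bounds M(r) := max_{|z|=r} |p(z)| from above; equality holds iff all terms c_k z^k can be made to align in phase at a single z on |z|=r.
Part (b). At z = 1 (real, on the circle |z| = r):
  p(1) = (0)·1^0 + (-4)·1^1 + (-3)·1^2 + (0)·1^3 + (2)·1^4 = -5.
  |p(1)| = 5.
Check: |p(1)| = 5 ≤ 9 = M_tri(1). ✓ Equality does not hold at z = 1 (the coefficients have mixed signs, so the terms do not all align in phase there).

M_tri(1) = 9; |p(1)| = 5; equality at z=1: no.


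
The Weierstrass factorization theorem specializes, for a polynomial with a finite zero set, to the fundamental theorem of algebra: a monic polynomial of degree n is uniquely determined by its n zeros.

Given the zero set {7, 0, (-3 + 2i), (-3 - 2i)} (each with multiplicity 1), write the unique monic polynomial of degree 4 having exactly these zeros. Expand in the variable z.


The polynomial is p(z) = ∏_{α ∈ S} (z − α), where S = {7, 0, (-3 + 2i), (-3 - 2i)}.
Expanding the product yields: p(z) = z^4 -z^3 -29·z^2 -91·z.
Note conjugate pairs combine to real quadratics: (z − (-3+2i))(z − (-3−2i)) = z² + 6z + 13.
The resulting polynomial has degree 4 and real coefficients as required.

p(z) = z^4 -z^3 -29·z^2 -91·z.


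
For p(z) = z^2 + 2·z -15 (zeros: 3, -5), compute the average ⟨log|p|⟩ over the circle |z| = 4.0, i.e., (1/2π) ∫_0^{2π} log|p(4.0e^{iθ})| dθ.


Zeros: -5, 3; r = 4.0.
Inside |z| < r: 3. Outside (|z| ≥ r): -5.
p(0) = -15, so log|p(0)| = log(15) = 2.7081.
Apply Jensen: I(r) = log|p(0)| + Σ_k log(r/|z_k|), summed over zeros inside |z| < r.
  log(r/|z_k|) for z_k = 3: log(4.0/3) = 0.2877
  Outside zeros (-5) contribute nothing to the Jensen sum.
Sum over inside zeros: 0.2877.
I(r) = log|p(0)| + (inside sum) = 2.7081 + 0.2877 = 2.9957.
Note: since some zeros are outside |z| ≤ r, the simplified n·log(r) form does NOT apply — only the inside zeros contribute.

I(r) ≈ 2.9957.


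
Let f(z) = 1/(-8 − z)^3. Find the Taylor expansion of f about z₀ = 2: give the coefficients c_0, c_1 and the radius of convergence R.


Let w = z − z₀, so z = z₀ + w.
Then -8 − z = -8 − (z₀ + w) = (-8 − z₀) − w = -10 − w.
f(z) = 1/(-10 − w)^3 = (1/(-10)^3) · (1 − w/(-10))^{−3}.
By the binomial series (1−u)^{−3} = Σ_{n≥0} C(n+2, 2) u^n for |u|<1, with u = w/(-10):
  c_n = C(n+2, 2) / (-10)^(n+3).
  c_0 = 1/(-10)^3 = -1/1000.
  c_1 = 3/(-10)^4 = 3/10000.
The series is valid for |w/d| < 1, i.e. |z − z₀| < |d|.
Radius of convergence: R = |-8 − z₀| = |-10| = 10 (distance from z₀ to the singularity z = -8).

c_0 = -1/1000, c_1 = 3/10000; R = 10.


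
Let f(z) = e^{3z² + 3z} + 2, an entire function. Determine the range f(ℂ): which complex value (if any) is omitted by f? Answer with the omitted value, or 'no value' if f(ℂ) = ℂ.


Little Picard bounds the complement of f(ℂ) to at most one point.
The exponent g(z) = 3z² + 3z is a nonconstant polynomial, hence surjective onto ℂ. So e^{g(z)} takes every value in {e^w : w ∈ ℂ} = ℂ ∖ {0}. Adding 2 shifts the range to ℂ ∖ {2}. f omits exactly 2.

Omitted value: 2.


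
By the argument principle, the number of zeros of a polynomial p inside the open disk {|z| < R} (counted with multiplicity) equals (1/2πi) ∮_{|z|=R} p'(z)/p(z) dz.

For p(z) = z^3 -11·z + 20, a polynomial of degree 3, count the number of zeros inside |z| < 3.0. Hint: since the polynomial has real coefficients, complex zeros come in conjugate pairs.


The zeros of p are: (2 + 1i), (2 - 1i), -4.
Their magnitudes are: 2.236, 2.236, 4.
Zeros with |z| < R = 3.0: (2 + 1i), (2 - 1i).
Count = 2.
By the argument principle, (1/2πi) ∮_{|z|=R} p'(z)/p(z) dz equals exactly this count.

Number of zeros inside |z| < 3.0: 2.


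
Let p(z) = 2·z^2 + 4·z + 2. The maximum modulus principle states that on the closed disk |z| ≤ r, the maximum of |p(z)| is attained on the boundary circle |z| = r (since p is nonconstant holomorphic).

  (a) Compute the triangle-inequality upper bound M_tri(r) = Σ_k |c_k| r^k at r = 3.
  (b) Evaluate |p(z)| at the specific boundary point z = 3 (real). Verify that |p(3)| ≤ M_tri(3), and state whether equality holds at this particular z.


Coefficients: c_0 = 2, c_1 = 4, c_2 = 2. Radius r = 3.
Part (a). Triangle bound: M_tri(r) = Σ_k |c_k| r^k
  = |2|·3^0 + |4|·3^1 + |2|·3^2
  = 2 + 12 + 18 = 32.
This bounds M(r) := max_{|z|=r} |p(z)| from above; equality holds iff all terms c_k z^k can be made to align in phase at a single z on |z|=r.
Part (b). At z = 3 (real, on the circle |z| = r):
  p(3) = (2)·3^0 + (4)·3^1 + (2)·3^2 = 32.
  |p(3)| = 32.
Since all nonzero coefficients share the same sign, |p(3)| = 32 = M_tri(3); the triangle bound is attained at z = 3, so in fact M(r) = 32.

M_tri(3) = 32; |p(3)| = 32; equality at z=3: yes.


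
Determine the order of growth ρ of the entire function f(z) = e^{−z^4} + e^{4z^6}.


Each summand is entire of order 4 and 6 respectively (as in the single-exponential case). The order of a sum is at most the max of the orders, so ρ ≤ 6. For the lower bound: on |z|=r choose arg z so that 4z^6 is real positive; then |e^{4z^6}| = e^{4r^6} while |e^{-1z^4}| ≤ e^{1r^4} = o(e^{4r^6}). So |f| ≥ e^{4r^6}(1 − o(1)) and ρ ≥ 6. Hence ρ = max(4, 6) = 6.
Therefore ρ = 6.

Order ρ = 6.


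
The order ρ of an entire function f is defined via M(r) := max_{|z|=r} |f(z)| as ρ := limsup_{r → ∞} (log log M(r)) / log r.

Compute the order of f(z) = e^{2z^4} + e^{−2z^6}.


Each summand is entire of order 4 and 6 respectively (as in the single-exponential case). The order of a sum is at most the max of the orders, so ρ ≤ 6. For the lower bound: on |z|=r choose arg z so that -2z^6 is real positive; then |e^{-2z^6}| = e^{2r^6} while |e^{2z^4}| ≤ e^{2r^4} = o(e^{2r^6}). So |f| ≥ e^{2r^6}(1 − o(1)) and ρ ≥ 6. Hence ρ = max(4, 6) = 6.
Therefore ρ = 6.

Order ρ = 6.


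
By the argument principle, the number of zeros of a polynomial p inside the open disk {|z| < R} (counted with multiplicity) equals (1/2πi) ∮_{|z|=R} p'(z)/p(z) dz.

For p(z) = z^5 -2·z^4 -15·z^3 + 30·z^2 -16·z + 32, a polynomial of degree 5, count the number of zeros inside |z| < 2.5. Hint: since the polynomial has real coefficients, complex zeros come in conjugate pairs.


The zeros of p are: (0 + 1i), (0 - 1i), 2, -4, 4.
Their magnitudes are: 1, 1, 2, 4, 4.
Zeros with |z| < R = 2.5: (0 + 1i), (0 - 1i), 2.
Count = 3.
By the argument principle, (1/2πi) ∮_{|z|=R} p'(z)/p(z) dz equals exactly this count.

Number of zeros inside |z| < 2.5: 3.


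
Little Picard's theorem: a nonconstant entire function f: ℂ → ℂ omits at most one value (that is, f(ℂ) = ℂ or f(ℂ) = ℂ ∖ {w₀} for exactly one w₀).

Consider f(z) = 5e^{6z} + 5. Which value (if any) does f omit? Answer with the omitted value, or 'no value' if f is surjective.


Little Picard bounds the complement of f(ℂ) to at most one point.
e^{6z} is never zero on ℂ, so 5·e^{6z} takes every value in ℂ ∖ {0}. Adding 5 shifts the range to ℂ ∖ {5}. Thus f omits exactly the value 5.

Omitted value: 5.


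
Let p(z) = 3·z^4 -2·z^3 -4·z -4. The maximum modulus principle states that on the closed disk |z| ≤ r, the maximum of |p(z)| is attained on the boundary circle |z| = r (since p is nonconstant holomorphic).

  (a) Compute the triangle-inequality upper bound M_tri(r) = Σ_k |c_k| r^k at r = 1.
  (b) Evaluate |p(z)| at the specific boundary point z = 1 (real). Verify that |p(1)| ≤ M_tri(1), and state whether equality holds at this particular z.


Coefficients: c_0 = -4, c_1 = -4, c_2 = 0, c_3 = -2, c_4 = 3. Radius r = 1.
Part (a). Triangle bound: M_tri(r) = Σ_k |c_k| r^k
  = |-4|·1^0 + |-4|·1^1 + |0|·1^2 + |-2|·1^3 + |3|·1^4
  = 4 + 4 + 0 + 2 + 3 = 13.
This bounds M(r) := max_{|z|=r} |p(z)| from above; equality holds iff all terms c_k z^k can be made to align in phase at a single z on |z|=r.
Part (b). At z = 1 (real, on the circle |z| = r):
  p(1) = (-4)·1^0 + (-4)·1^1 + (0)·1^2 + (-2)·1^3 + (3)·1^4 = -7.
  |p(1)| = 7.
Check: |p(1)| = 7 ≤ 13 = M_tri(1). ✓ Equality does not hold at z = 1 (the coefficients have mixed signs, so the terms do not all align in phase there).

M_tri(1) = 13; |p(1)| = 7; equality at z=1: no.


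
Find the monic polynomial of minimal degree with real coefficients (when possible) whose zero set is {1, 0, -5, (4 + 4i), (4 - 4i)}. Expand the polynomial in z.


The polynomial is p(z) = ∏_{α ∈ S} (z − α), where S = {1, 0, -5, (4 + 4i), (4 - 4i)}.
Expanding the product yields: p(z) = z^5 -4·z^4 -5·z^3 + 168·z^2 -160·z.
Note conjugate pairs combine to real quadratics: (z − (4+4i))(z − (4−4i)) = z² − 8z + 32.
The resulting polynomial has degree 5 and real coefficients as required.

p(z) = z^5 -4·z^4 -5·z^3 + 168·z^2 -160·z.


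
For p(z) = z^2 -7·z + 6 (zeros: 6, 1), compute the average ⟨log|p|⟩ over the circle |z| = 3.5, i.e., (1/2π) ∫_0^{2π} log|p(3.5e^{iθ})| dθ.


Zeros: 1, 6; r = 3.5.
Inside |z| < r: 1. Outside (|z| ≥ r): 6.
p(0) = 6, so log|p(0)| = log(6) = 1.7918.
Apply Jensen: I(r) = log|p(0)| + Σ_k log(r/|z_k|), summed over zeros inside |z| < r.
  log(r/|z_k|) for z_k = 1: log(3.5/1) = 1.2528
  Outside zeros (6) contribute nothing to the Jensen sum.
Sum over inside zeros: 1.2528.
I(r) = log|p(0)| + (inside sum) = 1.7918 + 1.2528 = 3.0445.
Note: since some zeros are outside |z| ≤ r, the simplified n·log(r) form does NOT apply — only the inside zeros contribute.

I(r) ≈ 3.0445.


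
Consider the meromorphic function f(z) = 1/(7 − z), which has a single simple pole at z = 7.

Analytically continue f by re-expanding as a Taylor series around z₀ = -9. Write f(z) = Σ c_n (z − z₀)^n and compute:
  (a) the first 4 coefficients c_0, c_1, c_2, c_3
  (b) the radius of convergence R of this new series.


Let w = z − z₀, so z = z₀ + w.
Then 7 − z = 7 − (z₀ + w) = (7 − z₀) − w = 16 − w.
f(z) = 1/(16 − w) = (1/(16)) · 1/(1 − w/(16)) = Σ_{n≥0} w^n / (16)^(n+1).
So c_n = 1/(16)^(n+1):
  c_0 = 1/(16)^1 = 1/16.
  c_1 = 1/(16)^2 = 1/256.
  c_2 = 1/(16)^3 = 1/4096.
  c_3 = 1/(16)^4 = 1/65536.
The series is valid for |w/d| < 1, i.e. |z − z₀| < |d|.
Radius of convergence: R = |7 − z₀| = |16| = 16 (distance from z₀ to the singularity z = 7).

c_0 = 1/16, c_1 = 1/256, c_2 = 1/4096, c_3 = 1/65536; R = 16.


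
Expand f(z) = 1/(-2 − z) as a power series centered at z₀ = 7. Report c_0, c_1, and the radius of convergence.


Let w = z − z₀, so z = z₀ + w.
Then -2 − z = -2 − (z₀ + w) = (-2 − z₀) − w = -9 − w.
f(z) = 1/(-9 − w) = (1/(-9)) · 1/(1 − w/(-9)) = Σ_{n≥0} w^n / (-9)^(n+1).
So c_n = 1/(-9)^(n+1):
  c_0 = 1/(-9)^1 = -1/9.
  c_1 = 1/(-9)^2 = 1/81.
The series is valid for |w/d| < 1, i.e. |z − z₀| < |d|.
Radius of convergence: R = |-2 − z₀| = |-9| = 9 (distance from z₀ to the singularity z = -2).

c_0 = -1/9, c_1 = 1/81; R = 9.


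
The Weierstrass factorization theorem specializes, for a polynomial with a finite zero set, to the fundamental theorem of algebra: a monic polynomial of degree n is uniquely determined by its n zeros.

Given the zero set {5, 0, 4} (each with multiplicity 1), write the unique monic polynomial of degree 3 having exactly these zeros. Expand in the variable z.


The polynomial is p(z) = ∏_{α ∈ S} (z − α), where S = {5, 0, 4}.
Expanding the product yields: p(z) = z^3 -9·z^2 + 20·z.
The resulting polynomial has degree 3 and real coefficients as required.

p(z) = z^3 -9·z^2 + 20·z.


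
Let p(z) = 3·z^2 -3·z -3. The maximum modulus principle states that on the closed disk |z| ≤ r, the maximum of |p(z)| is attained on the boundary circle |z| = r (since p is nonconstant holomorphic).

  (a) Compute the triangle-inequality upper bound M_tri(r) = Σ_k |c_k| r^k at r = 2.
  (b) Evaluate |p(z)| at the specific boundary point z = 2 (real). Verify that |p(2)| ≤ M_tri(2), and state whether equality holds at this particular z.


Coefficients: c_0 = -3, c_1 = -3, c_2 = 3. Radius r = 2.
Part (a). Triangle bound: M_tri(r) = Σ_k |c_k| r^k
  = |-3|·2^0 + |-3|·2^1 + |3|·2^2
  = 3 + 6 + 12 = 21.
This bounds M(r) := max_{|z|=r} |p(z)| from above; equality holds iff all terms c_k z^k can be made to align in phase at a single z on |z|=r.
Part (b). At z = 2 (real, on the circle |z| = r):
  p(2) = (-3)·2^0 + (-3)·2^1 + (3)·2^2 = 3.
  |p(2)| = 3.
Check: |p(2)| = 3 ≤ 21 = M_tri(2). ✓ Equality does not hold at z = 2 (the coefficients have mixed signs, so the terms do not all align in phase there).

M_tri(2) = 21; |p(2)| = 3; equality at z=2: no.


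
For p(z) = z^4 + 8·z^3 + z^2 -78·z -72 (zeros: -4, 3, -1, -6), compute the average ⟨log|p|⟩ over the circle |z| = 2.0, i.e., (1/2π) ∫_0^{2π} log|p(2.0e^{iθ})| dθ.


Zeros: -6, -4, -1, 3; r = 2.0.
Inside |z| < r: -1. Outside (|z| ≥ r): -6, -4, 3.
p(0) = -72, so log|p(0)| = log(72) = 4.2767.
Apply Jensen: I(r) = log|p(0)| + Σ_k log(r/|z_k|), summed over zeros inside |z| < r.
  log(r/|z_k|) for z_k = -1: log(2.0/1) = 0.6931
  Outside zeros (-6, -4, 3) contribute nothing to the Jensen sum.
Sum over inside zeros: 0.6931.
I(r) = log|p(0)| + (inside sum) = 4.2767 + 0.6931 = 4.9698.
Note: since some zeros are outside |z| ≤ r, the simplified n·log(r) form does NOT apply — only the inside zeros contribute.

I(r) ≈ 4.9698.


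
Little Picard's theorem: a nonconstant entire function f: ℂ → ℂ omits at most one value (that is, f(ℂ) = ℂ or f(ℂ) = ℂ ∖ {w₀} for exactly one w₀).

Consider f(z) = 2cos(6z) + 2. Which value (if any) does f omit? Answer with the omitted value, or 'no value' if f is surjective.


Little Picard bounds the complement of f(ℂ) to at most one point.
cos is entire and surjective onto ℂ: for every w ∈ ℂ, cos(ζ) = w has a solution ζ ∈ ℂ (e.g., via the complex inverse arccos). With ζ = 6z this gives z = ζ/(6). Then 2·cos(6z) takes every value in 2·ℂ = ℂ, and adding 2 is a bijection of ℂ. So f is surjective and omits no value. (Note: only on the real line is cos bounded by [−1, 1].)

Omitted value: no value.


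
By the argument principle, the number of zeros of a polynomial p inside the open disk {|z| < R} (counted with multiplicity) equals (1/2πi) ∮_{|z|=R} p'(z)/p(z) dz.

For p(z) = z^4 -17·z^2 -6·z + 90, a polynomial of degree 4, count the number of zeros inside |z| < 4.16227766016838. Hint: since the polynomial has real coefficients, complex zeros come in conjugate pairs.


The zeros of p are: 3, (-3 + 1i), (-3 - 1i), 3.
Their magnitudes are: 3, 3.162, 3.162, 3.
Zeros with |z| < R = 4.16227766016838: 3, (-3 + 1i), (-3 - 1i), 3.
Count = 4.
By the argument principle, (1/2πi) ∮_{|z|=R} p'(z)/p(z) dz equals exactly this count.

Number of zeros inside |z| < 4.16227766016838: 4.


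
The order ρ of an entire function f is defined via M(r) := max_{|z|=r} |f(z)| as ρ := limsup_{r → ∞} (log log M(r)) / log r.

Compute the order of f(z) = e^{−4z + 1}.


|e^{−4z + 1}| = e^{Re(-4·z) + 1} ≤ e^{4|z|^1 + 1} = e^{4r^1 + 1} on |z| = r, so ρ ≤ 1. Choosing z on |z|=r so that -4·z is real positive (always possible by picking arg z appropriately) gives |f(z)| = e^{4r^1 + 1}, matching the bound. The additive constant 1 does not affect log log M(r) ~ 1·log r. Hence ρ = 1.
Therefore ρ = 1.

Order ρ = 1.


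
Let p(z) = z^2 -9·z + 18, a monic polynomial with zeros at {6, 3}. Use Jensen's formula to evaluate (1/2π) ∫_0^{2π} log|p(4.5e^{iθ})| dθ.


Zeros: 3, 6; r = 4.5.
Inside |z| < r: 3. Outside (|z| ≥ r): 6.
p(0) = 18, so log|p(0)| = log(18) = 2.8904.
Apply Jensen: I(r) = log|p(0)| + Σ_k log(r/|z_k|), summed over zeros inside |z| < r.
  log(r/|z_k|) for z_k = 3: log(4.5/3) = 0.4055
  Outside zeros (6) contribute nothing to the Jensen sum.
Sum over inside zeros: 0.4055.
I(r) = log|p(0)| + (inside sum) = 2.8904 + 0.4055 = 3.2958.
Note: since some zeros are outside |z| ≤ r, the simplified n·log(r) form does NOT apply — only the inside zeros contribute.

I(r) ≈ 3.2958.


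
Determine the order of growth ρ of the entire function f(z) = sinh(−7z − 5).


sinh(w) is a linear combination of e^{iw} and e^{−iw} (or e^w, e^{−w} in the hyperbolic case), so |sinh(w)| ≤ e^{|w|}. With w = −7z − 5, |w| ≤ 7|z| + 5 = 7r + 5 on |z| = r, giving M(r) ≤ e^{7r + 5}, so ρ ≤ 1. On a suitable ray (z = it for sin/cos; z = t for sinh/cosh, t real → ∞), |sinh(−7z − 5)| grows like e^{7|t|}/2, so ρ ≥ 1. Hence ρ = 1.
Therefore ρ = 1.

Order ρ = 1.


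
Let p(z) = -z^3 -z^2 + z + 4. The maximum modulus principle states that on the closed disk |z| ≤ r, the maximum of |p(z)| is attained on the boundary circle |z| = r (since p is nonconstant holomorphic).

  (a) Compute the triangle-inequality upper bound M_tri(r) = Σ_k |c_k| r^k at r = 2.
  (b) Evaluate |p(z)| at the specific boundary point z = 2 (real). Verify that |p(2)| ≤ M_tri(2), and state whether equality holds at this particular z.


Coefficients: c_0 = 4, c_1 = 1, c_2 = -1, c_3 = -1. Radius r = 2.
Part (a). Triangle bound: M_tri(r) = Σ_k |c_k| r^k
  = |4|·2^0 + |1|·2^1 + |-1|·2^2 + |-1|·2^3
  = 4 + 2 + 4 + 8 = 18.
This bounds M(r) := max_{|z|=r} |p(z)| from above; equality holds iff all terms c_k z^k can be made to align in phase at a single z on |z|=r.
Part (b). At z = 2 (real, on the circle |z| = r):
  p(2) = (4)·2^0 + (1)·2^1 + (-1)·2^2 + (-1)·2^3 = -6.
  |p(2)| = 6.
Check: |p(2)| = 6 ≤ 18 = M_tri(2). ✓ Equality does not hold at z = 2 (the coefficients have mixed signs, so the terms do not all align in phase there).

M_tri(2) = 18; |p(2)| = 6; equality at z=2: no.


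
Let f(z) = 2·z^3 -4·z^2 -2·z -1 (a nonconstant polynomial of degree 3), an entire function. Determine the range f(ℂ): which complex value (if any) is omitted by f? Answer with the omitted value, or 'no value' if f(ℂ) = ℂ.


Little Picard bounds the complement of f(ℂ) to at most one point.
For every w ∈ ℂ, the equation p(z) − w = 0 is a nonconstant polynomial in z and hence has at least one root by the fundamental theorem of algebra. So p is surjective onto ℂ, omitting no value.

Omitted value: no value.


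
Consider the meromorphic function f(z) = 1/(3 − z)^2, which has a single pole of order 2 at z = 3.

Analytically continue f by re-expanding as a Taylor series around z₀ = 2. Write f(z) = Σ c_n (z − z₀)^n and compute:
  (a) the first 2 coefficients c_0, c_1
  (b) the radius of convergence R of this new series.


Let w = z − z₀, so z = z₀ + w.
Then 3 − z = 3 − (z₀ + w) = (3 − z₀) − w = 1 − w.
f(z) = 1/(1 − w)^2 = (1/(1)^2) · (1 − w/(1))^{−2}.
By the binomial series (1−u)^{−2} = Σ_{n≥0} C(n+1, 1) u^n for |u|<1, with u = w/(1):
  c_n = C(n+1, 1) / (1)^(n+2).
  c_0 = 1/(1)^2 = 1.
  c_1 = 2/(1)^3 = 2.
The series is valid for |w/d| < 1, i.e. |z − z₀| < |d|.
Radius of convergence: R = |3 − z₀| = |1| = 1 (distance from z₀ to the singularity z = 3).

c_0 = 1, c_1 = 2; R = 1.


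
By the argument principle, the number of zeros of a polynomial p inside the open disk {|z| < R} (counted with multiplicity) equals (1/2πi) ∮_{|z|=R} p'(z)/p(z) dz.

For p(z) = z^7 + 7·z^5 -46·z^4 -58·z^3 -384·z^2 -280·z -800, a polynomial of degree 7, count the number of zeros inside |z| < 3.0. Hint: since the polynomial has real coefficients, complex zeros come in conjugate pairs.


The zeros of p are: 4, (0 + 2i), (0 - 2i), (-1 + 2i), (-1 - 2i), (-1 + 3i), (-1 - 3i).
Their magnitudes are: 4, 2, 2, 2.236, 2.236, 3.162, 3.162.
Zeros with |z| < R = 3.0: (0 + 2i), (0 - 2i), (-1 + 2i), (-1 - 2i).
Count = 4.
By the argument principle, (1/2πi) ∮_{|z|=R} p'(z)/p(z) dz equals exactly this count.

Number of zeros inside |z| < 3.0: 4.


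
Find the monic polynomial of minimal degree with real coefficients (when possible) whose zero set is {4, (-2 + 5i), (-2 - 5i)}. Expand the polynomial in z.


The polynomial is p(z) = ∏_{α ∈ S} (z − α), where S = {4, (-2 + 5i), (-2 - 5i)}.
Expanding the product yields: p(z) = z^3 + 13·z -116.
Note conjugate pairs combine to real quadratics: (z − (-2+5i))(z − (-2−5i)) = z² + 4z + 29.
The resulting polynomial has degree 3 and real coefficients as required.

p(z) = z^3 + 13·z -116.


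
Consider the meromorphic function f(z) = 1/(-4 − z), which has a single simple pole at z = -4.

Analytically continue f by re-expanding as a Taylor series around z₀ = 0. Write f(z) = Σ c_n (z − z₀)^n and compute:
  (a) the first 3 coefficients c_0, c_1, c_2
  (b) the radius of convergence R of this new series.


Let w = z − z₀, so z = z₀ + w.
Then -4 − z = -4 − (z₀ + w) = (-4 − z₀) − w = -4 − w.
f(z) = 1/(-4 − w) = (1/(-4)) · 1/(1 − w/(-4)) = Σ_{n≥0} w^n / (-4)^(n+1).
So c_n = 1/(-4)^(n+1):
  c_0 = 1/(-4)^1 = -1/4.
  c_1 = 1/(-4)^2 = 1/16.
  c_2 = 1/(-4)^3 = -1/64.
The series is valid for |w/d| < 1, i.e. |z − z₀| < |d|.
Radius of convergence: R = |-4 − z₀| = |-4| = 4 (distance from z₀ to the singularity z = -4).

c_0 = -1/4, c_1 = 1/16, c_2 = -1/64; R = 4.


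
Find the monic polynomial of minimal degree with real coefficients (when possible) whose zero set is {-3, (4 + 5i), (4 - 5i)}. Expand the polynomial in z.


The polynomial is p(z) = ∏_{α ∈ S} (z − α), where S = {-3, (4 + 5i), (4 - 5i)}.
Expanding the product yields: p(z) = z^3 -5·z^2 + 17·z + 123.
Note conjugate pairs combine to real quadratics: (z − (4+5i))(z − (4−5i)) = z² − 8z + 41.
The resulting polynomial has degree 3 and real coefficients as required.

p(z) = z^3 -5·z^2 + 17·z + 123.


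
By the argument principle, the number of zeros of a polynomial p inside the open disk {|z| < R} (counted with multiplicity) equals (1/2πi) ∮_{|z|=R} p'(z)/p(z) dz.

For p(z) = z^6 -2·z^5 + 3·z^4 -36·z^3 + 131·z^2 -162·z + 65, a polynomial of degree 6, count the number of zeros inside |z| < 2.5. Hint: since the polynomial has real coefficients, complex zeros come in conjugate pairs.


The zeros of p are: 1, (-2 + 3i), (-2 - 3i), 1, (2 + 1i), (2 - 1i).
Their magnitudes are: 1, 3.606, 3.606, 1, 2.236, 2.236.
Zeros with |z| < R = 2.5: 1, 1, (2 + 1i), (2 - 1i).
Count = 4.
By the argument principle, (1/2πi) ∮_{|z|=R} p'(z)/p(z) dz equals exactly this count.

Number of zeros inside |z| < 2.5: 4.


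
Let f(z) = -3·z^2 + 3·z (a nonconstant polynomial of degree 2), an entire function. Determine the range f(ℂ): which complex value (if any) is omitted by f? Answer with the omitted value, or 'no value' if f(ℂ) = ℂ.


Little Picard bounds the complement of f(ℂ) to at most one point.
For every w ∈ ℂ, the equation p(z) − w = 0 is a nonconstant polynomial in z and hence has at least one root by the fundamental theorem of algebra. So p is surjective onto ℂ, omitting no value.

Omitted value: no value.


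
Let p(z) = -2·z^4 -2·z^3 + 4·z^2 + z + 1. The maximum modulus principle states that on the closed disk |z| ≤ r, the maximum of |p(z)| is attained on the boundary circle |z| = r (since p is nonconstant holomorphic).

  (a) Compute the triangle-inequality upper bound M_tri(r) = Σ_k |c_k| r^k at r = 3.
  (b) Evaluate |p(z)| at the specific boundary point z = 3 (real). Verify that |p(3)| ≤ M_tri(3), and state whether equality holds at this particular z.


Coefficients: c_0 = 1, c_1 = 1, c_2 = 4, c_3 = -2, c_4 = -2. Radius r = 3.
Part (a). Triangle bound: M_tri(r) = Σ_k |c_k| r^k
  = |1|·3^0 + |1|·3^1 + |4|·3^2 + |-2|·3^3 + |-2|·3^4
  = 1 + 3 + 36 + 54 + 162 = 256.
This bounds M(r) := max_{|z|=r} |p(z)| from above; equality holds iff all terms c_k z^k can be made to align in phase at a single z on |z|=r.
Part (b). At z = 3 (real, on the circle |z| = r):
  p(3) = (1)·3^0 + (1)·3^1 + (4)·3^2 + (-2)·3^3 + (-2)·3^4 = -176.
  |p(3)| = 176.
Check: |p(3)| = 176 ≤ 256 = M_tri(3). ✓ Equality does not hold at z = 3 (the coefficients have mixed signs, so the terms do not all align in phase there).

M_tri(3) = 256; |p(3)| = 176; equality at z=3: no.


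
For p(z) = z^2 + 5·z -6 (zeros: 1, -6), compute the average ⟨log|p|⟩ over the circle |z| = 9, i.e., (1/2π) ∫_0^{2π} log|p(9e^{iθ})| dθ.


Zeros: -6, 1; r = 9.
Inside |z| < r: -6, 1. Outside (|z| ≥ r): ∅.
p(0) = -6, so log|p(0)| = log(6) = 1.7918.
Apply Jensen: I(r) = log|p(0)| + Σ_k log(r/|z_k|), summed over zeros inside |z| < r.
  log(r/|z_k|) for z_k = 1: log(9/1) = 2.1972
  log(r/|z_k|) for z_k = -6: log(9/6) = 0.4055
Sum over inside zeros: 2.6027.
I(r) = log|p(0)| + (inside sum) = 1.7918 + 2.6027 = 4.3944.
Closed form (all zeros inside, monic): I(r) = n·log(r) = 2·log(9) = 4.3944. ✓

I(r) ≈ 4.3944.


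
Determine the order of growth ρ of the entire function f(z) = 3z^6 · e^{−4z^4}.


M(r) = max_{|z|=r} |3|·|z|^6·|e^{−4z^4}| = 3·r^6 · e^{4r^4} (the factors attain their maxima compatibly on |z|=r). Then log M(r) = log 3 + 6·log r + 4r^4, dominated by the last term, so log log M(r) ~ 4·log r. The polynomial factor 3z^6 contributes only a log r term and does not affect the order. ρ = 4.
Therefore ρ = 4.

Order ρ = 4.


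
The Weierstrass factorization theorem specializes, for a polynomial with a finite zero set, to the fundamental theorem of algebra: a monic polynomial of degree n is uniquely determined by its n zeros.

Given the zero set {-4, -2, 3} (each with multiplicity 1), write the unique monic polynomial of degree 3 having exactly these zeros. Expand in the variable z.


The polynomial is p(z) = ∏_{α ∈ S} (z − α), where S = {-4, -2, 3}.
Expanding the product yields: p(z) = z^3 + 3·z^2 -10·z -24.
The resulting polynomial has degree 3 and real coefficients as required.

p(z) = z^3 + 3·z^2 -10·z -24.


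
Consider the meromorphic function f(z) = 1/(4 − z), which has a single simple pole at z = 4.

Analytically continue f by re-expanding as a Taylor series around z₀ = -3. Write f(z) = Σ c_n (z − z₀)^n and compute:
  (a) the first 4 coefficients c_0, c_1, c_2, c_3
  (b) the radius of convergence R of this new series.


Let w = z − z₀, so z = z₀ + w.
Then 4 − z = 4 − (z₀ + w) = (4 − z₀) − w = 7 − w.
f(z) = 1/(7 − w) = (1/(7)) · 1/(1 − w/(7)) = Σ_{n≥0} w^n / (7)^(n+1).
So c_n = 1/(7)^(n+1):
  c_0 = 1/(7)^1 = 1/7.
  c_1 = 1/(7)^2 = 1/49.
  c_2 = 1/(7)^3 = 1/343.
  c_3 = 1/(7)^4 = 1/2401.
The series is valid for |w/d| < 1, i.e. |z − z₀| < |d|.
Radius of convergence: R = |4 − z₀| = |7| = 7 (distance from z₀ to the singularity z = 4).

c_0 = 1/7, c_1 = 1/49, c_2 = 1/343, c_3 = 1/2401; R = 7.


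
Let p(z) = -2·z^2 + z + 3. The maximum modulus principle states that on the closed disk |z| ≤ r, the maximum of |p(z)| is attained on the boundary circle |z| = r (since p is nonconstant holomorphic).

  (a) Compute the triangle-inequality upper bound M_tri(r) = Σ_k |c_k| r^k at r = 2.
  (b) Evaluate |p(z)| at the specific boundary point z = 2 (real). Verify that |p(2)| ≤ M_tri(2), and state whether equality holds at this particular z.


Coefficients: c_0 = 3, c_1 = 1, c_2 = -2. Radius r = 2.
Part (a). Triangle bound: M_tri(r) = Σ_k |c_k| r^k
  = |3|·2^0 + |1|·2^1 + |-2|·2^2
  = 3 + 2 + 8 = 13.
This bounds M(r) := max_{|z|=r} |p(z)| from above; equality holds iff all terms c_k z^k can be made to align in phase at a single z on |z|=r.
Part (b). At z = 2 (real, on the circle |z| = r):
  p(2) = (3)·2^0 + (1)·2^1 + (-2)·2^2 = -3.
  |p(2)| = 3.
Check: |p(2)| = 3 ≤ 13 = M_tri(2). ✓ Equality does not hold at z = 2 (the coefficients have mixed signs, so the terms do not all align in phase there).

M_tri(2) = 13; |p(2)| = 3; equality at z=2: no.


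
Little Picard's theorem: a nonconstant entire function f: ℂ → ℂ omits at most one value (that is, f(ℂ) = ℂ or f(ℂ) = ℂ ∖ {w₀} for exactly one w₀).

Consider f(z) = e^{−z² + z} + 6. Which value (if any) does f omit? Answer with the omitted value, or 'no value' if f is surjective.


Little Picard bounds the complement of f(ℂ) to at most one point.
The exponent g(z) = −z² + z is a nonconstant polynomial, hence surjective onto ℂ. So e^{g(z)} takes every value in {e^w : w ∈ ℂ} = ℂ ∖ {0}. Adding 6 shifts the range to ℂ ∖ {6}. f omits exactly 6.

Omitted value: 6.


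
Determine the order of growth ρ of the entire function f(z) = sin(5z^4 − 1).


Write sin(w) = (e^{iw} ± e^{−iw})/(2 or 2i), so |sin(w)| ≤ e^{|w|}. With w = 5z^4 − 1, |w| ≤ 5r^4 + 1 on |z|=r, giving M(r) ≤ e^{5r^4 + 1} and ρ ≤ 4. For the lower bound, choose z on |z|=r with 5z^4 purely imaginary of modulus 5r^4; then |sin(5z^4 − 1)| grows like e^{5r^4}/2, so ρ ≥ 4. Hence ρ = 4.
Therefore ρ = 4.

Order ρ = 4.


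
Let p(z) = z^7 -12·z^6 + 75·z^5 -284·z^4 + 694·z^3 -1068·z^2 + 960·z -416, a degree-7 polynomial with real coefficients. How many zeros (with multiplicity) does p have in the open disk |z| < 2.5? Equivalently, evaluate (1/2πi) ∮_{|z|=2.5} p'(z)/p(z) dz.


The zeros of p are: (2 + 3i), (2 - 3i), (2 + 2i), (2 - 2i), (1 + 1i), (1 - 1i), 2.
Their magnitudes are: 3.606, 3.606, 2.828, 2.828, 1.414, 1.414, 2.
Zeros with |z| < R = 2.5: (1 + 1i), (1 - 1i), 2.
Count = 3.
By the argument principle, (1/2πi) ∮_{|z|=R} p'(z)/p(z) dz equals exactly this count.

Number of zeros inside |z| < 2.5: 3.


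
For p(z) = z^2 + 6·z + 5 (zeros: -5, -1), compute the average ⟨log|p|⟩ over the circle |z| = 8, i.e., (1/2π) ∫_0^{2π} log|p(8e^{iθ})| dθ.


Zeros: -5, -1; r = 8.
Inside |z| < r: -5, -1. Outside (|z| ≥ r): ∅.
p(0) = 5, so log|p(0)| = log(5) = 1.6094.
Apply Jensen: I(r) = log|p(0)| + Σ_k log(r/|z_k|), summed over zeros inside |z| < r.
  log(r/|z_k|) for z_k = -5: log(8/5) = 0.4700
  log(r/|z_k|) for z_k = -1: log(8/1) = 2.0794
Sum over inside zeros: 2.5494.
I(r) = log|p(0)| + (inside sum) = 1.6094 + 2.5494 = 4.1589.
Closed form (all zeros inside, monic): I(r) = n·log(r) = 2·log(8) = 4.1589. ✓

I(r) ≈ 4.1589.


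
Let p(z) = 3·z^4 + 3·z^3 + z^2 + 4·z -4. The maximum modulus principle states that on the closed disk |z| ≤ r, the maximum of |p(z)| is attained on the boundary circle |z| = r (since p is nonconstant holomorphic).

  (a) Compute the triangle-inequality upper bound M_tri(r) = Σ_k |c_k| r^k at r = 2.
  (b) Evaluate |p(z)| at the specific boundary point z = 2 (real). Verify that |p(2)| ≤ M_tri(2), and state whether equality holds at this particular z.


Coefficients: c_0 = -4, c_1 = 4, c_2 = 1, c_3 = 3, c_4 = 3. Radius r = 2.
Part (a). Triangle bound: M_tri(r) = Σ_k |c_k| r^k
  = |-4|·2^0 + |4|·2^1 + |1|·2^2 + |3|·2^3 + |3|·2^4
  = 4 + 8 + 4 + 24 + 48 = 88.
This bounds M(r) := max_{|z|=r} |p(z)| from above; equality holds iff all terms c_k z^k can be made to align in phase at a single z on |z|=r.
Part (b). At z = 2 (real, on the circle |z| = r):
  p(2) = (-4)·2^0 + (4)·2^1 + (1)·2^2 + (3)·2^3 + (3)·2^4 = 80.
  |p(2)| = 80.
Check: |p(2)| = 80 ≤ 88 = M_tri(2). ✓ Equality does not hold at z = 2 (the coefficients have mixed signs, so the terms do not all align in phase there).

M_tri(2) = 88; |p(2)| = 80; equality at z=2: no.


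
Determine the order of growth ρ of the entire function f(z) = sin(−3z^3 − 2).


Write sin(w) = (e^{iw} ± e^{−iw})/(2 or 2i), so |sin(w)| ≤ e^{|w|}. With w = −3z^3 − 2, |w| ≤ 3r^3 + 2 on |z|=r, giving M(r) ≤ e^{3r^3 + 2} and ρ ≤ 3. For the lower bound, choose z on |z|=r with -3z^3 purely imaginary of modulus 3r^3; then |sin(−3z^3 − 2)| grows like e^{3r^3}/2, so ρ ≥ 3. Hence ρ = 3.
Therefore ρ = 3.

Order ρ = 3.


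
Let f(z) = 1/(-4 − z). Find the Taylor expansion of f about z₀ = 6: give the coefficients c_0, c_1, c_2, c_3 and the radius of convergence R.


Let w = z − z₀, so z = z₀ + w.
Then -4 − z = -4 − (z₀ + w) = (-4 − z₀) − w = -10 − w.
f(z) = 1/(-10 − w) = (1/(-10)) · 1/(1 − w/(-10)) = Σ_{n≥0} w^n / (-10)^(n+1).
So c_n = 1/(-10)^(n+1):
  c_0 = 1/(-10)^1 = -1/10.
  c_1 = 1/(-10)^2 = 1/100.
  c_2 = 1/(-10)^3 = -1/1000.
  c_3 = 1/(-10)^4 = 1/10000.
The series is valid for |w/d| < 1, i.e. |z − z₀| < |d|.
Radius of convergence: R = |-4 − z₀| = |-10| = 10 (distance from z₀ to the singularity z = -4).

c_0 = -1/10, c_1 = 1/100, c_2 = -1/1000, c_3 = 1/10000; R = 10.


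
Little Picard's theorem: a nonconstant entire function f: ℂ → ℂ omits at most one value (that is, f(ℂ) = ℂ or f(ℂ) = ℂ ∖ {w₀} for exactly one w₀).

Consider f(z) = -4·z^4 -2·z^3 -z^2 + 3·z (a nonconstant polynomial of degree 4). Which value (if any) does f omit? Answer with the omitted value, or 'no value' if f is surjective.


Little Picard bounds the complement of f(ℂ) to at most one point.
For every w ∈ ℂ, the equation p(z) − w = 0 is a nonconstant polynomial in z and hence has at least one root by the fundamental theorem of algebra. So p is surjective onto ℂ, omitting no value.

Omitted value: no value.


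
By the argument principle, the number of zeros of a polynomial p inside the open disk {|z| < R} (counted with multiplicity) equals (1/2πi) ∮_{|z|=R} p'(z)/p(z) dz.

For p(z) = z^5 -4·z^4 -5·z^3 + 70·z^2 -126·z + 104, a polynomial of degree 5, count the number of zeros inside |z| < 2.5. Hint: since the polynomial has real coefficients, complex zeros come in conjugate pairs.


The zeros of p are: (1 + 1i), (1 - 1i), -4, (3 + 2i), (3 - 2i).
Their magnitudes are: 1.414, 1.414, 4, 3.606, 3.606.
Zeros with |z| < R = 2.5: (1 + 1i), (1 - 1i).
Count = 2.
By the argument principle, (1/2πi) ∮_{|z|=R} p'(z)/p(z) dz equals exactly this count.

Number of zeros inside |z| < 2.5: 2.


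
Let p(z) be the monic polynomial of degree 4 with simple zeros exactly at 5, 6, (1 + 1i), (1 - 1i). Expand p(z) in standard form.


The polynomial is p(z) = ∏_{α ∈ S} (z − α), where S = {5, 6, (1 + 1i), (1 - 1i)}.
Expanding the product yields: p(z) = z^4 -13·z^3 + 54·z^2 -82·z + 60.
Note conjugate pairs combine to real quadratics: (z − (1+1i))(z − (1−1i)) = z² − 2z + 2.
The resulting polynomial has degree 4 and real coefficients as required.

p(z) = z^4 -13·z^3 + 54·z^2 -82·z + 60.


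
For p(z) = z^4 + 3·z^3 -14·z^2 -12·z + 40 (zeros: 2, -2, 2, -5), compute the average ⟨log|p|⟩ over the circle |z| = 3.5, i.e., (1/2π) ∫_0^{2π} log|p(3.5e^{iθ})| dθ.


Zeros: -5, -2, 2, 2; r = 3.5.
Inside |z| < r: -2, 2, 2. Outside (|z| ≥ r): -5.
p(0) = 40, so log|p(0)| = log(40) = 3.6889.
Apply Jensen: I(r) = log|p(0)| + Σ_k log(r/|z_k|), summed over zeros inside |z| < r.
  log(r/|z_k|) for z_k = 2: log(3.5/2) = 0.5596
  log(r/|z_k|) for z_k = -2: log(3.5/2) = 0.5596
  log(r/|z_k|) for z_k = 2: log(3.5/2) = 0.5596
  Outside zeros (-5) contribute nothing to the Jensen sum.
Sum over inside zeros: 1.6788.
I(r) = log|p(0)| + (inside sum) = 3.6889 + 1.6788 = 5.3677.
Note: since some zeros are outside |z| ≤ r, the simplified n·log(r) form does NOT apply — only the inside zeros contribute.

I(r) ≈ 5.3677.
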